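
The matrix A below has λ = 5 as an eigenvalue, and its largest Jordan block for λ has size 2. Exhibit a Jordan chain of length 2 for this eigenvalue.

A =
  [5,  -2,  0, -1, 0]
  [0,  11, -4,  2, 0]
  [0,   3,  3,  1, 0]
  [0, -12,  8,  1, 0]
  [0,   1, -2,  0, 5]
A Jordan chain for λ = 5 of length 2:
v_1 = (-2, 6, 3, -12, 1)ᵀ
v_2 = (0, 1, 0, 0, 0)ᵀ

Let N = A − (5)·I. We want v_2 with N^2 v_2 = 0 but N^1 v_2 ≠ 0; then v_{j-1} := N · v_j for j = 2, …, 2.

Pick v_2 = (0, 1, 0, 0, 0)ᵀ.
Then v_1 = N · v_2 = (-2, 6, 3, -12, 1)ᵀ.

Sanity check: (A − (5)·I) v_1 = (0, 0, 0, 0, 0)ᵀ = 0. ✓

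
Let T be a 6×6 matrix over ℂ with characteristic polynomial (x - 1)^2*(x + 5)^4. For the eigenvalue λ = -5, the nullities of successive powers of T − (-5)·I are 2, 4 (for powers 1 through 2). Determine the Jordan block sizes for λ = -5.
Block sizes for λ = -5: [2, 2]

From the dimensions of kernels of powers, the number of Jordan blocks of size at least j is d_j − d_{j−1} where d_j = dim ker(N^j) (with d_0 = 0). Computing the differences gives [2, 2].
The number of blocks of size exactly k is (#blocks of size ≥ k) − (#blocks of size ≥ k + 1), so the partition is: 2 block(s) of size 2.
In nonincreasing order the block sizes are [2, 2].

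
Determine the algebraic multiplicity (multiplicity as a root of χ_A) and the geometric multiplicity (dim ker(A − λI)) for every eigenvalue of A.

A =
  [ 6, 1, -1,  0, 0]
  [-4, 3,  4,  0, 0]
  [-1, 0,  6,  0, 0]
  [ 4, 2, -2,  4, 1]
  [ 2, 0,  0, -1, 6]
λ = 5: alg = 5, geom = 2

Step 1 — factor the characteristic polynomial to read off the algebraic multiplicities:
  χ_A(x) = (x - 5)^5

Step 2 — compute geometric multiplicities via the rank-nullity identity g(λ) = n − rank(A − λI):
  rank(A − (5)·I) = 3, so dim ker(A − (5)·I) = n − 3 = 2

Summary:
  λ = 5: algebraic multiplicity = 5, geometric multiplicity = 2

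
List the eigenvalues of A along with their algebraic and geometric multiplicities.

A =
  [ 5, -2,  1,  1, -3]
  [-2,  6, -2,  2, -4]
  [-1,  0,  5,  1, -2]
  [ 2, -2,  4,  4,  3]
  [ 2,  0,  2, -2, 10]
λ = 6: alg = 5, geom = 3

Step 1 — factor the characteristic polynomial to read off the algebraic multiplicities:
  χ_A(x) = (x - 6)^5

Step 2 — compute geometric multiplicities via the rank-nullity identity g(λ) = n − rank(A − λI):
  rank(A − (6)·I) = 2, so dim ker(A − (6)·I) = n − 2 = 3

Summary:
  λ = 6: algebraic multiplicity = 5, geometric multiplicity = 3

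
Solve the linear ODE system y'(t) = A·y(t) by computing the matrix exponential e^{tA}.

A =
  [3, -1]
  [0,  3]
e^{tA} =
  [exp(3*t), -t*exp(3*t)]
  [0, exp(3*t)]

Strategy: write A = P · J · P⁻¹ where J is a Jordan canonical form, so e^{tA} = P · e^{tJ} · P⁻¹, and e^{tJ} can be computed block-by-block.

A has Jordan form
J =
  [3, 1]
  [0, 3]
(up to reordering of blocks).

Per-block formulas:
  For a 2×2 Jordan block J_2(3): exp(t · J_2(3)) = e^(3t)·(I + t·N), where N is the 2×2 nilpotent shift.

After assembling e^{tJ} and conjugating by P, we get:

e^{tA} =
  [exp(3*t), -t*exp(3*t)]
  [0, exp(3*t)]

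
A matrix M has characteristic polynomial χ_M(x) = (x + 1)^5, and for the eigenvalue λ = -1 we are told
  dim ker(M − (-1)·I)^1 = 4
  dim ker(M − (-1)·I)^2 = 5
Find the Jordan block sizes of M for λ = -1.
Block sizes for λ = -1: [2, 1, 1, 1]

From the dimensions of kernels of powers, the number of Jordan blocks of size at least j is d_j − d_{j−1} where d_j = dim ker(N^j) (with d_0 = 0). Computing the differences gives [4, 1].
The number of blocks of size exactly k is (#blocks of size ≥ k) − (#blocks of size ≥ k + 1), so the partition is: 3 block(s) of size 1, 1 block(s) of size 2.
In nonincreasing order the block sizes are [2, 1, 1, 1].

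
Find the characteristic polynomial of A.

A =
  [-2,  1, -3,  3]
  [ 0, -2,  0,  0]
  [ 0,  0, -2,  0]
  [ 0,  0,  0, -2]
x^4 + 8*x^3 + 24*x^2 + 32*x + 16

Expanding det(x·I − A) (e.g. by cofactor expansion or by noting that A is similar to its Jordan form J, which has the same characteristic polynomial as A) gives
  χ_A(x) = x^4 + 8*x^3 + 24*x^2 + 32*x + 16
which factors as (x + 2)^4. The eigenvalues (with algebraic multiplicities) are λ = -2 with multiplicity 4.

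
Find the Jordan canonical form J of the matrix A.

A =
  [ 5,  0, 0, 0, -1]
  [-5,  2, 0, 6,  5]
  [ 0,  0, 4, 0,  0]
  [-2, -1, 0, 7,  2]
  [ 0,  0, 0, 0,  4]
J_1(4) ⊕ J_1(4) ⊕ J_1(4) ⊕ J_2(5)

The characteristic polynomial is
  det(x·I − A) = x^5 - 22*x^4 + 193*x^3 - 844*x^2 + 1840*x - 1600 = (x - 5)^2*(x - 4)^3

Eigenvalues and multiplicities (the geometric multiplicity of λ is n − rank(A − λI), which equals the number of Jordan blocks for λ):
  λ = 4: algebraic multiplicity = 3, geometric multiplicity = 3
  λ = 5: algebraic multiplicity = 2, geometric multiplicity = 1

Determining the block sizes for each eigenvalue:
  λ = 4: gm = am = 3, so every block has size 1 → block sizes [1, 1, 1]
  λ = 5: one block (gm = 1), so the single block has size am = 2 → block sizes [2]

Assembling the blocks gives a Jordan form
J =
  [4, 0, 0, 0, 0]
  [0, 4, 0, 0, 0]
  [0, 0, 4, 0, 0]
  [0, 0, 0, 5, 1]
  [0, 0, 0, 0, 5]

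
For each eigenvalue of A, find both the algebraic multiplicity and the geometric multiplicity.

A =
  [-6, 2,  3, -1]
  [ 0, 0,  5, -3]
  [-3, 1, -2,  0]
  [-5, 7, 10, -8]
λ = -4: alg = 4, geom = 2

Step 1 — factor the characteristic polynomial to read off the algebraic multiplicities:
  χ_A(x) = (x + 4)^4

Step 2 — compute geometric multiplicities via the rank-nullity identity g(λ) = n − rank(A − λI):
  rank(A − (-4)·I) = 2, so dim ker(A − (-4)·I) = n − 2 = 2

Summary:
  λ = -4: algebraic multiplicity = 4, geometric multiplicity = 2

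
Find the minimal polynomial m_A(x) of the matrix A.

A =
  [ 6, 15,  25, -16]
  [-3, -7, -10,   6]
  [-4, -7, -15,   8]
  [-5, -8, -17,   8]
x^3 + 6*x^2 + 12*x + 8

The characteristic polynomial is χ_A(x) = (x + 2)^4, so the eigenvalues are known. The minimal polynomial is
  m_A(x) = Π_λ (x − λ)^{k_λ}
where k_λ is the size of the *largest* Jordan block for λ (equivalently, the smallest k with (A − λI)^k v = 0 for every generalised eigenvector v of λ).

  λ = -2: largest Jordan block has size 3, contributing (x + 2)^3

So m_A(x) = (x + 2)^3 = x^3 + 6*x^2 + 12*x + 8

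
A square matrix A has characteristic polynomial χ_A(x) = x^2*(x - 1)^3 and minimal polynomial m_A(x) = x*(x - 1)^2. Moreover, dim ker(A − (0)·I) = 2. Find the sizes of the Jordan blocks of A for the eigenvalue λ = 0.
Block sizes for λ = 0: [1, 1]

Step 1 — from the characteristic polynomial, algebraic multiplicity of λ = 0 is 2. From dim ker(A − (0)·I) = 2, there are exactly 2 Jordan blocks for λ = 0.
Step 2 — from the minimal polynomial, the factor (x − 0) tells us the largest block for λ = 0 has size 1.
Step 3 — with total size 2, 2 blocks, and largest block 1, the block sizes (in nonincreasing order) are [1, 1].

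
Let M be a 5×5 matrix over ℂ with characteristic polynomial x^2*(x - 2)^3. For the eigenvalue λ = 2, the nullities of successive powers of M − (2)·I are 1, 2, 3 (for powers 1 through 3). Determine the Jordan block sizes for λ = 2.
Block sizes for λ = 2: [3]

From the dimensions of kernels of powers, the number of Jordan blocks of size at least j is d_j − d_{j−1} where d_j = dim ker(N^j) (with d_0 = 0). Computing the differences gives [1, 1, 1].
The number of blocks of size exactly k is (#blocks of size ≥ k) − (#blocks of size ≥ k + 1), so the partition is: 1 block(s) of size 3.
In nonincreasing order the block sizes are [3].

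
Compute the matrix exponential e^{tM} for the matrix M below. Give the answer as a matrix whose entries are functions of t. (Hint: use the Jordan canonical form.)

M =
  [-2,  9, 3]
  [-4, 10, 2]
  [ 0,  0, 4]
e^{tM} =
  [-6*t*exp(4*t) + exp(4*t), 9*t*exp(4*t), 3*t*exp(4*t)]
  [-4*t*exp(4*t), 6*t*exp(4*t) + exp(4*t), 2*t*exp(4*t)]
  [0, 0, exp(4*t)]

Strategy: write M = P · J · P⁻¹ where J is a Jordan canonical form, so e^{tM} = P · e^{tJ} · P⁻¹, and e^{tJ} can be computed block-by-block.

M has Jordan form
J =
  [4, 1, 0]
  [0, 4, 0]
  [0, 0, 4]
(up to reordering of blocks).

Per-block formulas:
  For a 2×2 Jordan block J_2(4): exp(t · J_2(4)) = e^(4t)·(I + t·N), where N is the 2×2 nilpotent shift.
  For a 1×1 block at λ = 4: exp(t · [4]) = [e^(4t)].

After assembling e^{tJ} and conjugating by P, we get:

e^{tM} =
  [-6*t*exp(4*t) + exp(4*t), 9*t*exp(4*t), 3*t*exp(4*t)]
  [-4*t*exp(4*t), 6*t*exp(4*t) + exp(4*t), 2*t*exp(4*t)]
  [0, 0, exp(4*t)]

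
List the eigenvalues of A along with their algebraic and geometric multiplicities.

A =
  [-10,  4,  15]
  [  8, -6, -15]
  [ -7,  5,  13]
λ = -2: alg = 2, geom = 1; λ = 1: alg = 1, geom = 1

Step 1 — factor the characteristic polynomial to read off the algebraic multiplicities:
  χ_A(x) = (x - 1)*(x + 2)^2

Step 2 — compute geometric multiplicities via the rank-nullity identity g(λ) = n − rank(A − λI):
  rank(A − (-2)·I) = 2, so dim ker(A − (-2)·I) = n − 2 = 1
  rank(A − (1)·I) = 2, so dim ker(A − (1)·I) = n − 2 = 1

Summary:
  λ = -2: algebraic multiplicity = 2, geometric multiplicity = 1
  λ = 1: algebraic multiplicity = 1, geometric multiplicity = 1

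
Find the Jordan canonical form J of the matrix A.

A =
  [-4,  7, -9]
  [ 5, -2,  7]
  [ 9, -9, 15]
J_3(3)

The characteristic polynomial is
  det(x·I − A) = x^3 - 9*x^2 + 27*x - 27 = (x - 3)^3

Eigenvalues and multiplicities (the geometric multiplicity of λ is n − rank(A − λI), which equals the number of Jordan blocks for λ):
  λ = 3: algebraic multiplicity = 3, geometric multiplicity = 1

Determining the block sizes for each eigenvalue:
  λ = 3: one block (gm = 1), so the single block has size am = 3 → block sizes [3]

Assembling the blocks gives a Jordan form
J =
  [3, 1, 0]
  [0, 3, 1]
  [0, 0, 3]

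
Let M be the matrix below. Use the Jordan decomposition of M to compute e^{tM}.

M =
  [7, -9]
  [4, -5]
e^{tM} =
  [6*t*exp(t) + exp(t), -9*t*exp(t)]
  [4*t*exp(t), -6*t*exp(t) + exp(t)]

Strategy: write M = P · J · P⁻¹ where J is a Jordan canonical form, so e^{tM} = P · e^{tJ} · P⁻¹, and e^{tJ} can be computed block-by-block.

M has Jordan form
J =
  [1, 1]
  [0, 1]
(up to reordering of blocks).

Per-block formulas:
  For a 2×2 Jordan block J_2(1): exp(t · J_2(1)) = e^(1t)·(I + t·N), where N is the 2×2 nilpotent shift.

After assembling e^{tJ} and conjugating by P, we get:

e^{tM} =
  [6*t*exp(t) + exp(t), -9*t*exp(t)]
  [4*t*exp(t), -6*t*exp(t) + exp(t)]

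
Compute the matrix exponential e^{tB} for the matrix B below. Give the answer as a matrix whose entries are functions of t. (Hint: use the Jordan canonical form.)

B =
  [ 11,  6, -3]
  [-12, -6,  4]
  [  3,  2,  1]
e^{tB} =
  [9*t*exp(2*t) + exp(2*t), 6*t*exp(2*t), -3*t*exp(2*t)]
  [-12*t*exp(2*t), -8*t*exp(2*t) + exp(2*t), 4*t*exp(2*t)]
  [3*t*exp(2*t), 2*t*exp(2*t), -t*exp(2*t) + exp(2*t)]

Strategy: write B = P · J · P⁻¹ where J is a Jordan canonical form, so e^{tB} = P · e^{tJ} · P⁻¹, and e^{tJ} can be computed block-by-block.

B has Jordan form
J =
  [2, 1, 0]
  [0, 2, 0]
  [0, 0, 2]
(up to reordering of blocks).

Per-block formulas:
  For a 1×1 block at λ = 2: exp(t · [2]) = [e^(2t)].
  For a 2×2 Jordan block J_2(2): exp(t · J_2(2)) = e^(2t)·(I + t·N), where N is the 2×2 nilpotent shift.

After assembling e^{tJ} and conjugating by P, we get:

e^{tB} =
  [9*t*exp(2*t) + exp(2*t), 6*t*exp(2*t), -3*t*exp(2*t)]
  [-12*t*exp(2*t), -8*t*exp(2*t) + exp(2*t), 4*t*exp(2*t)]
  [3*t*exp(2*t), 2*t*exp(2*t), -t*exp(2*t) + exp(2*t)]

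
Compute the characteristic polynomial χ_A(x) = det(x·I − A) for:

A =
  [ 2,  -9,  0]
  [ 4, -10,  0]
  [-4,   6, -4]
x^3 + 12*x^2 + 48*x + 64

Expanding det(x·I − A) (e.g. by cofactor expansion or by noting that A is similar to its Jordan form J, which has the same characteristic polynomial as A) gives
  χ_A(x) = x^3 + 12*x^2 + 48*x + 64
which factors as (x + 4)^3. The eigenvalues (with algebraic multiplicities) are λ = -4 with multiplicity 3.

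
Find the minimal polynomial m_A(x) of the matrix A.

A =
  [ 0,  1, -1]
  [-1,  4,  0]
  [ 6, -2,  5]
x^3 - 9*x^2 + 27*x - 27

The characteristic polynomial is χ_A(x) = (x - 3)^3, so the eigenvalues are known. The minimal polynomial is
  m_A(x) = Π_λ (x − λ)^{k_λ}
where k_λ is the size of the *largest* Jordan block for λ (equivalently, the smallest k with (A − λI)^k v = 0 for every generalised eigenvector v of λ).

  λ = 3: largest Jordan block has size 3, contributing (x − 3)^3

So m_A(x) = (x - 3)^3 = x^3 - 9*x^2 + 27*x - 27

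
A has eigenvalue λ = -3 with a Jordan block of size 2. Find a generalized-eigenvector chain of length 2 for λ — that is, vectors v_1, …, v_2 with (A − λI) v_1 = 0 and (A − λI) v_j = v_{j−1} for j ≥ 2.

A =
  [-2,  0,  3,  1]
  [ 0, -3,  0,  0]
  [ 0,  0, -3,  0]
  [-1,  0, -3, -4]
A Jordan chain for λ = -3 of length 2:
v_1 = (1, 0, 0, -1)ᵀ
v_2 = (1, 0, 0, 0)ᵀ

Let N = A − (-3)·I. We want v_2 with N^2 v_2 = 0 but N^1 v_2 ≠ 0; then v_{j-1} := N · v_j for j = 2, …, 2.

Pick v_2 = (1, 0, 0, 0)ᵀ.
Then v_1 = N · v_2 = (1, 0, 0, -1)ᵀ.

Sanity check: (A − (-3)·I) v_1 = (0, 0, 0, 0)ᵀ = 0. ✓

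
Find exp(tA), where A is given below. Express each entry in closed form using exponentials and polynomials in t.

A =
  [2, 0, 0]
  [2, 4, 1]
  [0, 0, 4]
e^{tA} =
  [exp(2*t), 0, 0]
  [exp(4*t) - exp(2*t), exp(4*t), t*exp(4*t)]
  [0, 0, exp(4*t)]

Strategy: write A = P · J · P⁻¹ where J is a Jordan canonical form, so e^{tA} = P · e^{tJ} · P⁻¹, and e^{tJ} can be computed block-by-block.

A has Jordan form
J =
  [2, 0, 0]
  [0, 4, 1]
  [0, 0, 4]
(up to reordering of blocks).

Per-block formulas:
  For a 1×1 block at λ = 2: exp(t · [2]) = [e^(2t)].
  For a 2×2 Jordan block J_2(4): exp(t · J_2(4)) = e^(4t)·(I + t·N), where N is the 2×2 nilpotent shift.

After assembling e^{tJ} and conjugating by P, we get:

e^{tA} =
  [exp(2*t), 0, 0]
  [exp(4*t) - exp(2*t), exp(4*t), t*exp(4*t)]
  [0, 0, exp(4*t)]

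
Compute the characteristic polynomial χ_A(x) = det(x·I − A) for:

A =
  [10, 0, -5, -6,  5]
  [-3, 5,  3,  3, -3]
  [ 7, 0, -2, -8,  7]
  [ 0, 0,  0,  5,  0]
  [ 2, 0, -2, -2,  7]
x^5 - 25*x^4 + 250*x^3 - 1250*x^2 + 3125*x - 3125

Expanding det(x·I − A) (e.g. by cofactor expansion or by noting that A is similar to its Jordan form J, which has the same characteristic polynomial as A) gives
  χ_A(x) = x^5 - 25*x^4 + 250*x^3 - 1250*x^2 + 3125*x - 3125
which factors as (x - 5)^5. The eigenvalues (with algebraic multiplicities) are λ = 5 with multiplicity 5.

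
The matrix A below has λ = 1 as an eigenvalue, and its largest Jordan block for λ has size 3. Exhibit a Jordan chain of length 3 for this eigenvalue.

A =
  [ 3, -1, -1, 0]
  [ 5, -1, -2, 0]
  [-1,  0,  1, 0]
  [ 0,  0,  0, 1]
A Jordan chain for λ = 1 of length 3:
v_1 = (0, 2, -2, 0)ᵀ
v_2 = (2, 5, -1, 0)ᵀ
v_3 = (1, 0, 0, 0)ᵀ

Let N = A − (1)·I. We want v_3 with N^3 v_3 = 0 but N^2 v_3 ≠ 0; then v_{j-1} := N · v_j for j = 3, …, 2.

Pick v_3 = (1, 0, 0, 0)ᵀ.
Then v_2 = N · v_3 = (2, 5, -1, 0)ᵀ.
Then v_1 = N · v_2 = (0, 2, -2, 0)ᵀ.

Sanity check: (A − (1)·I) v_1 = (0, 0, 0, 0)ᵀ = 0. ✓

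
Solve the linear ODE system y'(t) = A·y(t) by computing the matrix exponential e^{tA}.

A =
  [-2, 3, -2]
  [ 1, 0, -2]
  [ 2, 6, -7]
e^{tA} =
  [t*exp(-3*t) + exp(-3*t), 3*t*exp(-3*t), -2*t*exp(-3*t)]
  [t*exp(-3*t), 3*t*exp(-3*t) + exp(-3*t), -2*t*exp(-3*t)]
  [2*t*exp(-3*t), 6*t*exp(-3*t), -4*t*exp(-3*t) + exp(-3*t)]

Strategy: write A = P · J · P⁻¹ where J is a Jordan canonical form, so e^{tA} = P · e^{tJ} · P⁻¹, and e^{tJ} can be computed block-by-block.

A has Jordan form
J =
  [-3,  1,  0]
  [ 0, -3,  0]
  [ 0,  0, -3]
(up to reordering of blocks).

Per-block formulas:
  For a 2×2 Jordan block J_2(-3): exp(t · J_2(-3)) = e^(-3t)·(I + t·N), where N is the 2×2 nilpotent shift.
  For a 1×1 block at λ = -3: exp(t · [-3]) = [e^(-3t)].

After assembling e^{tJ} and conjugating by P, we get:

e^{tA} =
  [t*exp(-3*t) + exp(-3*t), 3*t*exp(-3*t), -2*t*exp(-3*t)]
  [t*exp(-3*t), 3*t*exp(-3*t) + exp(-3*t), -2*t*exp(-3*t)]
  [2*t*exp(-3*t), 6*t*exp(-3*t), -4*t*exp(-3*t) + exp(-3*t)]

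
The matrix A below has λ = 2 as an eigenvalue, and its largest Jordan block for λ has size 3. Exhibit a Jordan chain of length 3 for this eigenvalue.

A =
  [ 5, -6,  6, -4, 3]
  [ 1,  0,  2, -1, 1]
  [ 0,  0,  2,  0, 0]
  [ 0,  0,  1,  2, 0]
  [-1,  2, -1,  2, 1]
A Jordan chain for λ = 2 of length 3:
v_1 = (-1, 0, 0, 0, 1)ᵀ
v_2 = (6, 2, 0, 1, -1)ᵀ
v_3 = (0, 0, 1, 0, 0)ᵀ

Let N = A − (2)·I. We want v_3 with N^3 v_3 = 0 but N^2 v_3 ≠ 0; then v_{j-1} := N · v_j for j = 3, …, 2.

Pick v_3 = (0, 0, 1, 0, 0)ᵀ.
Then v_2 = N · v_3 = (6, 2, 0, 1, -1)ᵀ.
Then v_1 = N · v_2 = (-1, 0, 0, 0, 1)ᵀ.

Sanity check: (A − (2)·I) v_1 = (0, 0, 0, 0, 0)ᵀ = 0. ✓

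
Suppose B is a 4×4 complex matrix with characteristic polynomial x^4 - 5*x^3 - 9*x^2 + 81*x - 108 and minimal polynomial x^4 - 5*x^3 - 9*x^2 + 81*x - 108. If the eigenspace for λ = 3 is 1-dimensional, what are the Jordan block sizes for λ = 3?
Block sizes for λ = 3: [3]

Step 1 — from the characteristic polynomial, algebraic multiplicity of λ = 3 is 3. From dim ker(B − (3)·I) = 1, there are exactly 1 Jordan blocks for λ = 3.
Step 2 — from the minimal polynomial, the factor (x − 3)^3 tells us the largest block for λ = 3 has size 3.
Step 3 — with total size 3, 1 blocks, and largest block 3, the block sizes (in nonincreasing order) are [3].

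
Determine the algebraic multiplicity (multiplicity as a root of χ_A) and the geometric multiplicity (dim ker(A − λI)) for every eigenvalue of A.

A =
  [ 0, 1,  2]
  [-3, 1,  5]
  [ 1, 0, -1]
λ = 0: alg = 3, geom = 1

Step 1 — factor the characteristic polynomial to read off the algebraic multiplicities:
  χ_A(x) = x^3

Step 2 — compute geometric multiplicities via the rank-nullity identity g(λ) = n − rank(A − λI):
  rank(A − (0)·I) = 2, so dim ker(A − (0)·I) = n − 2 = 1

Summary:
  λ = 0: algebraic multiplicity = 3, geometric multiplicity = 1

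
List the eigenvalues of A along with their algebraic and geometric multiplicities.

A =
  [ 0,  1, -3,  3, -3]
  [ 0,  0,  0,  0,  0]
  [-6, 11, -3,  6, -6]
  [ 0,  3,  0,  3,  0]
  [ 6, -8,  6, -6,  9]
λ = 0: alg = 2, geom = 1; λ = 3: alg = 3, geom = 3

Step 1 — factor the characteristic polynomial to read off the algebraic multiplicities:
  χ_A(x) = x^2*(x - 3)^3

Step 2 — compute geometric multiplicities via the rank-nullity identity g(λ) = n − rank(A − λI):
  rank(A − (0)·I) = 4, so dim ker(A − (0)·I) = n − 4 = 1
  rank(A − (3)·I) = 2, so dim ker(A − (3)·I) = n − 2 = 3

Summary:
  λ = 0: algebraic multiplicity = 2, geometric multiplicity = 1
  λ = 3: algebraic multiplicity = 3, geometric multiplicity = 3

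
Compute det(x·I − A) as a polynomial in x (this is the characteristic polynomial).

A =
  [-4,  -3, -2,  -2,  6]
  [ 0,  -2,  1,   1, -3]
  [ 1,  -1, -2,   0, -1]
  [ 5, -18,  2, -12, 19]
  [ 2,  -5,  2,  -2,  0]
x^5 + 20*x^4 + 160*x^3 + 640*x^2 + 1280*x + 1024

Expanding det(x·I − A) (e.g. by cofactor expansion or by noting that A is similar to its Jordan form J, which has the same characteristic polynomial as A) gives
  χ_A(x) = x^5 + 20*x^4 + 160*x^3 + 640*x^2 + 1280*x + 1024
which factors as (x + 4)^5. The eigenvalues (with algebraic multiplicities) are λ = -4 with multiplicity 5.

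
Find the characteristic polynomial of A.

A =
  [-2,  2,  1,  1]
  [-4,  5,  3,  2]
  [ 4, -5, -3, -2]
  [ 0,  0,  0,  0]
x^4

Expanding det(x·I − A) (e.g. by cofactor expansion or by noting that A is similar to its Jordan form J, which has the same characteristic polynomial as A) gives
  χ_A(x) = x^4
which factors as x^4. The eigenvalues (with algebraic multiplicities) are λ = 0 with multiplicity 4.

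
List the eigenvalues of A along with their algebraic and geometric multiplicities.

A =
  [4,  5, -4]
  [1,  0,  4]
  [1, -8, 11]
λ = 5: alg = 3, geom = 1

Step 1 — factor the characteristic polynomial to read off the algebraic multiplicities:
  χ_A(x) = (x - 5)^3

Step 2 — compute geometric multiplicities via the rank-nullity identity g(λ) = n − rank(A − λI):
  rank(A − (5)·I) = 2, so dim ker(A − (5)·I) = n − 2 = 1

Summary:
  λ = 5: algebraic multiplicity = 3, geometric multiplicity = 1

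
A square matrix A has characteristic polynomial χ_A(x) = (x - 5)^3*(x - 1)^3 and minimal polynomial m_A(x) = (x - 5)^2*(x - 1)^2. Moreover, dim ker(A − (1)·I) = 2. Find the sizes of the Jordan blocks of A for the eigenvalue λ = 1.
Block sizes for λ = 1: [2, 1]

Step 1 — from the characteristic polynomial, algebraic multiplicity of λ = 1 is 3. From dim ker(A − (1)·I) = 2, there are exactly 2 Jordan blocks for λ = 1.
Step 2 — from the minimal polynomial, the factor (x − 1)^2 tells us the largest block for λ = 1 has size 2.
Step 3 — with total size 3, 2 blocks, and largest block 2, the block sizes (in nonincreasing order) are [2, 1].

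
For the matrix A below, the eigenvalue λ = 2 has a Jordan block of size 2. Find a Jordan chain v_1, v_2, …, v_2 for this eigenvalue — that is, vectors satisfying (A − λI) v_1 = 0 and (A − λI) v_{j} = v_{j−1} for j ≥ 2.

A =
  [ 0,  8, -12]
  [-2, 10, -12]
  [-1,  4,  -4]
A Jordan chain for λ = 2 of length 2:
v_1 = (-2, -2, -1)ᵀ
v_2 = (1, 0, 0)ᵀ

Let N = A − (2)·I. We want v_2 with N^2 v_2 = 0 but N^1 v_2 ≠ 0; then v_{j-1} := N · v_j for j = 2, …, 2.

Pick v_2 = (1, 0, 0)ᵀ.
Then v_1 = N · v_2 = (-2, -2, -1)ᵀ.

Sanity check: (A − (2)·I) v_1 = (0, 0, 0)ᵀ = 0. ✓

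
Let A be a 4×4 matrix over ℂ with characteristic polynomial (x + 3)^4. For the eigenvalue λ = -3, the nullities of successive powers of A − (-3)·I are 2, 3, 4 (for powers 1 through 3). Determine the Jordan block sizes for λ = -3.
Block sizes for λ = -3: [3, 1]

From the dimensions of kernels of powers, the number of Jordan blocks of size at least j is d_j − d_{j−1} where d_j = dim ker(N^j) (with d_0 = 0). Computing the differences gives [2, 1, 1].
The number of blocks of size exactly k is (#blocks of size ≥ k) − (#blocks of size ≥ k + 1), so the partition is: 1 block(s) of size 1, 1 block(s) of size 3.
In nonincreasing order the block sizes are [3, 1].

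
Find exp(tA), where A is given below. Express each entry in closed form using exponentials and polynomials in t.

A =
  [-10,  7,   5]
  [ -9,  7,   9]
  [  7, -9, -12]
e^{tA} =
  [-3*t^2*exp(-5*t)/2 - 5*t*exp(-5*t) + exp(-5*t), 2*t^2*exp(-5*t) + 7*t*exp(-5*t), 3*t^2*exp(-5*t)/2 + 5*t*exp(-5*t)]
  [-9*t*exp(-5*t), 12*t*exp(-5*t) + exp(-5*t), 9*t*exp(-5*t)]
  [-3*t^2*exp(-5*t)/2 + 7*t*exp(-5*t), 2*t^2*exp(-5*t) - 9*t*exp(-5*t), 3*t^2*exp(-5*t)/2 - 7*t*exp(-5*t) + exp(-5*t)]

Strategy: write A = P · J · P⁻¹ where J is a Jordan canonical form, so e^{tA} = P · e^{tJ} · P⁻¹, and e^{tJ} can be computed block-by-block.

A has Jordan form
J =
  [-5,  1,  0]
  [ 0, -5,  1]
  [ 0,  0, -5]
(up to reordering of blocks).

Per-block formulas:
  For a 3×3 Jordan block J_3(-5): exp(t · J_3(-5)) = e^(-5t)·(I + t·N + (t^2/2)·N^2), where N is the 3×3 nilpotent shift.

After assembling e^{tJ} and conjugating by P, we get:

e^{tA} =
  [-3*t^2*exp(-5*t)/2 - 5*t*exp(-5*t) + exp(-5*t), 2*t^2*exp(-5*t) + 7*t*exp(-5*t), 3*t^2*exp(-5*t)/2 + 5*t*exp(-5*t)]
  [-9*t*exp(-5*t), 12*t*exp(-5*t) + exp(-5*t), 9*t*exp(-5*t)]
  [-3*t^2*exp(-5*t)/2 + 7*t*exp(-5*t), 2*t^2*exp(-5*t) - 9*t*exp(-5*t), 3*t^2*exp(-5*t)/2 - 7*t*exp(-5*t) + exp(-5*t)]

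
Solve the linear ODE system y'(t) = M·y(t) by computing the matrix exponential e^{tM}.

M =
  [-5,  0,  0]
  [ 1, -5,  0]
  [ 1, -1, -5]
e^{tM} =
  [exp(-5*t), 0, 0]
  [t*exp(-5*t), exp(-5*t), 0]
  [-t^2*exp(-5*t)/2 + t*exp(-5*t), -t*exp(-5*t), exp(-5*t)]

Strategy: write M = P · J · P⁻¹ where J is a Jordan canonical form, so e^{tM} = P · e^{tJ} · P⁻¹, and e^{tJ} can be computed block-by-block.

M has Jordan form
J =
  [-5,  1,  0]
  [ 0, -5,  1]
  [ 0,  0, -5]
(up to reordering of blocks).

Per-block formulas:
  For a 3×3 Jordan block J_3(-5): exp(t · J_3(-5)) = e^(-5t)·(I + t·N + (t^2/2)·N^2), where N is the 3×3 nilpotent shift.

After assembling e^{tJ} and conjugating by P, we get:

e^{tM} =
  [exp(-5*t), 0, 0]
  [t*exp(-5*t), exp(-5*t), 0]
  [-t^2*exp(-5*t)/2 + t*exp(-5*t), -t*exp(-5*t), exp(-5*t)]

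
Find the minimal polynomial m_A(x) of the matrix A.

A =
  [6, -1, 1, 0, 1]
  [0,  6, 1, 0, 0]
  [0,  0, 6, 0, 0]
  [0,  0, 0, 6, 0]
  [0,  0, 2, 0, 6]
x^3 - 18*x^2 + 108*x - 216

The characteristic polynomial is χ_A(x) = (x - 6)^5, so the eigenvalues are known. The minimal polynomial is
  m_A(x) = Π_λ (x − λ)^{k_λ}
where k_λ is the size of the *largest* Jordan block for λ (equivalently, the smallest k with (A − λI)^k v = 0 for every generalised eigenvector v of λ).

  λ = 6: largest Jordan block has size 3, contributing (x − 6)^3

So m_A(x) = (x - 6)^3 = x^3 - 18*x^2 + 108*x - 216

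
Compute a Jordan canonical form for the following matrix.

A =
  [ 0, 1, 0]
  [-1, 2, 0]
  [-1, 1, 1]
J_2(1) ⊕ J_1(1)

The characteristic polynomial is
  det(x·I − A) = x^3 - 3*x^2 + 3*x - 1 = (x - 1)^3

Eigenvalues and multiplicities (the geometric multiplicity of λ is n − rank(A − λI), which equals the number of Jordan blocks for λ):
  λ = 1: algebraic multiplicity = 3, geometric multiplicity = 2

Determining the block sizes for each eigenvalue:
  λ = 1: 2 blocks summing to 3 forces exactly one block of size 2 and the rest size 1 → block sizes [2, 1]

Assembling the blocks gives a Jordan form
J =
  [1, 1, 0]
  [0, 1, 0]
  [0, 0, 1]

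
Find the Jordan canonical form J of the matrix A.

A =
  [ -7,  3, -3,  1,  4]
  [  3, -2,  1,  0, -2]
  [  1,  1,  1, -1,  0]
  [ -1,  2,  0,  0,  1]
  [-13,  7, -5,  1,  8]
J_3(0) ⊕ J_2(0)

The characteristic polynomial is
  det(x·I − A) = x^5

Eigenvalues and multiplicities (the geometric multiplicity of λ is n − rank(A − λI), which equals the number of Jordan blocks for λ):
  λ = 0: algebraic multiplicity = 5, geometric multiplicity = 2

Determining the block sizes for each eigenvalue:
  λ = 0: with am = 5 and gm = 2, the partition is not yet determined (e.g. several partitions of 5 into 2 parts exist). Let N = A − (0)·I. Computing rank(N^1) = 3, rank(N^2) = 1, rank(N^3) = 0; the number of blocks of size ≥ j is rank(N^{j−1}) − rank(N^j), giving [2, 2, 1]. So we have 1 block(s) of size 3, 1 block(s) of size 2 → block sizes [3, 2]

Assembling the blocks gives a Jordan form
J =
  [0, 1, 0, 0, 0]
  [0, 0, 1, 0, 0]
  [0, 0, 0, 0, 0]
  [0, 0, 0, 0, 1]
  [0, 0, 0, 0, 0]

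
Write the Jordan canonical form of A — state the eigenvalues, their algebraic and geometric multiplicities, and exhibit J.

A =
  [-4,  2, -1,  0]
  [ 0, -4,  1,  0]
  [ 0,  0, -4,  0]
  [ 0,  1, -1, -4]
J_3(-4) ⊕ J_1(-4)

The characteristic polynomial is
  det(x·I − A) = x^4 + 16*x^3 + 96*x^2 + 256*x + 256 = (x + 4)^4

Eigenvalues and multiplicities (the geometric multiplicity of λ is n − rank(A − λI), which equals the number of Jordan blocks for λ):
  λ = -4: algebraic multiplicity = 4, geometric multiplicity = 2

Determining the block sizes for each eigenvalue:
  λ = -4: with am = 4 and gm = 2, the partition is not yet determined (e.g. several partitions of 4 into 2 parts exist). Let N = A − (-4)·I. Computing rank(N^1) = 2, rank(N^2) = 1, rank(N^3) = 0; the number of blocks of size ≥ j is rank(N^{j−1}) − rank(N^j), giving [2, 1, 1]. So we have 1 block(s) of size 3, 1 block(s) of size 1 → block sizes [3, 1]

Assembling the blocks gives a Jordan form
J =
  [-4,  1,  0,  0]
  [ 0, -4,  1,  0]
  [ 0,  0, -4,  0]
  [ 0,  0,  0, -4]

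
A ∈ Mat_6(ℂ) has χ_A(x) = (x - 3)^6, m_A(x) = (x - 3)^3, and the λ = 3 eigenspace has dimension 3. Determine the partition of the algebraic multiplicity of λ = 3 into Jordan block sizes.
Block sizes for λ = 3: [3, 2, 1]

Step 1 — from the characteristic polynomial, algebraic multiplicity of λ = 3 is 6. From dim ker(A − (3)·I) = 3, there are exactly 3 Jordan blocks for λ = 3.
Step 2 — from the minimal polynomial, the factor (x − 3)^3 tells us the largest block for λ = 3 has size 3.
Step 3 — with total size 6, 3 blocks, and largest block 3, the block sizes (in nonincreasing order) are [3, 2, 1].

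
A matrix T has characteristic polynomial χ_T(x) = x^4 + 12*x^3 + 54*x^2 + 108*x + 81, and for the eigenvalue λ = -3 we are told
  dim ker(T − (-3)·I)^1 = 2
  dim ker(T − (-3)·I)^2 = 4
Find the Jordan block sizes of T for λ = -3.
Block sizes for λ = -3: [2, 2]

From the dimensions of kernels of powers, the number of Jordan blocks of size at least j is d_j − d_{j−1} where d_j = dim ker(N^j) (with d_0 = 0). Computing the differences gives [2, 2].
The number of blocks of size exactly k is (#blocks of size ≥ k) − (#blocks of size ≥ k + 1), so the partition is: 2 block(s) of size 2.
In nonincreasing order the block sizes are [2, 2].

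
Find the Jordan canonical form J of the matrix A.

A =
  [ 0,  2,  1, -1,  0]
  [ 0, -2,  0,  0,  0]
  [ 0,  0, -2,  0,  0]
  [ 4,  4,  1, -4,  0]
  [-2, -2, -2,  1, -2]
J_3(-2) ⊕ J_1(-2) ⊕ J_1(-2)

The characteristic polynomial is
  det(x·I − A) = x^5 + 10*x^4 + 40*x^3 + 80*x^2 + 80*x + 32 = (x + 2)^5

Eigenvalues and multiplicities (the geometric multiplicity of λ is n − rank(A − λI), which equals the number of Jordan blocks for λ):
  λ = -2: algebraic multiplicity = 5, geometric multiplicity = 3

Determining the block sizes for each eigenvalue:
  λ = -2: with am = 5 and gm = 3, the partition is not yet determined (e.g. several partitions of 5 into 3 parts exist). Let N = A − (-2)·I. Computing rank(N^1) = 2, rank(N^2) = 1, rank(N^3) = 0; the number of blocks of size ≥ j is rank(N^{j−1}) − rank(N^j), giving [3, 1, 1]. So we have 1 block(s) of size 3, 2 block(s) of size 1 → block sizes [3, 1, 1]

Assembling the blocks gives a Jordan form
J =
  [-2,  1,  0,  0,  0]
  [ 0, -2,  1,  0,  0]
  [ 0,  0, -2,  0,  0]
  [ 0,  0,  0, -2,  0]
  [ 0,  0,  0,  0, -2]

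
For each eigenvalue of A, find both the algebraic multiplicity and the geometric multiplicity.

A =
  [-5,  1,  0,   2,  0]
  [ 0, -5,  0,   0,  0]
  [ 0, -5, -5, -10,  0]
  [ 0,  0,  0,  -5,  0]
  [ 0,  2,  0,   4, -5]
λ = -5: alg = 5, geom = 4

Step 1 — factor the characteristic polynomial to read off the algebraic multiplicities:
  χ_A(x) = (x + 5)^5

Step 2 — compute geometric multiplicities via the rank-nullity identity g(λ) = n − rank(A − λI):
  rank(A − (-5)·I) = 1, so dim ker(A − (-5)·I) = n − 1 = 4

Summary:
  λ = -5: algebraic multiplicity = 5, geometric multiplicity = 4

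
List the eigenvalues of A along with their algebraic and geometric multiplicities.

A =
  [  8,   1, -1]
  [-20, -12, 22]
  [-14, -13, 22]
λ = 6: alg = 3, geom = 1

Step 1 — factor the characteristic polynomial to read off the algebraic multiplicities:
  χ_A(x) = (x - 6)^3

Step 2 — compute geometric multiplicities via the rank-nullity identity g(λ) = n − rank(A − λI):
  rank(A − (6)·I) = 2, so dim ker(A − (6)·I) = n − 2 = 1

Summary:
  λ = 6: algebraic multiplicity = 3, geometric multiplicity = 1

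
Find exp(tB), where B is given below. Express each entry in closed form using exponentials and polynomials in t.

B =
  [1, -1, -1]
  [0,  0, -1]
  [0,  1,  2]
e^{tB} =
  [exp(t), -t*exp(t), -t*exp(t)]
  [0, -t*exp(t) + exp(t), -t*exp(t)]
  [0, t*exp(t), t*exp(t) + exp(t)]

Strategy: write B = P · J · P⁻¹ where J is a Jordan canonical form, so e^{tB} = P · e^{tJ} · P⁻¹, and e^{tJ} can be computed block-by-block.

B has Jordan form
J =
  [1, 1, 0]
  [0, 1, 0]
  [0, 0, 1]
(up to reordering of blocks).

Per-block formulas:
  For a 2×2 Jordan block J_2(1): exp(t · J_2(1)) = e^(1t)·(I + t·N), where N is the 2×2 nilpotent shift.
  For a 1×1 block at λ = 1: exp(t · [1]) = [e^(1t)].

After assembling e^{tJ} and conjugating by P, we get:

e^{tB} =
  [exp(t), -t*exp(t), -t*exp(t)]
  [0, -t*exp(t) + exp(t), -t*exp(t)]
  [0, t*exp(t), t*exp(t) + exp(t)]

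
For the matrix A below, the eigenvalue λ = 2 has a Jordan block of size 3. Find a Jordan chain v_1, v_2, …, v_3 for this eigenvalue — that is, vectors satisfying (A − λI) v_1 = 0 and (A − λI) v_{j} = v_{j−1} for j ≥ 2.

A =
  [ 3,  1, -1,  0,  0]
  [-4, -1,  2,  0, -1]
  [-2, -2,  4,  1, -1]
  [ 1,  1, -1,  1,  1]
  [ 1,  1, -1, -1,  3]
A Jordan chain for λ = 2 of length 3:
v_1 = (-1, 3, 2, -1, -1)ᵀ
v_2 = (1, -4, -2, 1, 1)ᵀ
v_3 = (1, 0, 0, 0, 0)ᵀ

Let N = A − (2)·I. We want v_3 with N^3 v_3 = 0 but N^2 v_3 ≠ 0; then v_{j-1} := N · v_j for j = 3, …, 2.

Pick v_3 = (1, 0, 0, 0, 0)ᵀ.
Then v_2 = N · v_3 = (1, -4, -2, 1, 1)ᵀ.
Then v_1 = N · v_2 = (-1, 3, 2, -1, -1)ᵀ.

Sanity check: (A − (2)·I) v_1 = (0, 0, 0, 0, 0)ᵀ = 0. ✓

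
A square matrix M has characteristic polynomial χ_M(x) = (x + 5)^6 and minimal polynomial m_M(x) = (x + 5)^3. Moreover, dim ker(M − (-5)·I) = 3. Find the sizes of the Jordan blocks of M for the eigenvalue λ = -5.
Block sizes for λ = -5: [3, 2, 1]

Step 1 — from the characteristic polynomial, algebraic multiplicity of λ = -5 is 6. From dim ker(M − (-5)·I) = 3, there are exactly 3 Jordan blocks for λ = -5.
Step 2 — from the minimal polynomial, the factor (x + 5)^3 tells us the largest block for λ = -5 has size 3.
Step 3 — with total size 6, 3 blocks, and largest block 3, the block sizes (in nonincreasing order) are [3, 2, 1].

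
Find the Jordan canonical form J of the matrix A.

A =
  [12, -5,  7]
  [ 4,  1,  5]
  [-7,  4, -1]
J_3(4)

The characteristic polynomial is
  det(x·I − A) = x^3 - 12*x^2 + 48*x - 64 = (x - 4)^3

Eigenvalues and multiplicities (the geometric multiplicity of λ is n − rank(A − λI), which equals the number of Jordan blocks for λ):
  λ = 4: algebraic multiplicity = 3, geometric multiplicity = 1

Determining the block sizes for each eigenvalue:
  λ = 4: one block (gm = 1), so the single block has size am = 3 → block sizes [3]

Assembling the blocks gives a Jordan form
J =
  [4, 1, 0]
  [0, 4, 1]
  [0, 0, 4]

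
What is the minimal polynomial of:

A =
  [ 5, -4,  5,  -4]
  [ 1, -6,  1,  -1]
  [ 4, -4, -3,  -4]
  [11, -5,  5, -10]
x^4 + 14*x^3 + 60*x^2 + 50*x - 125

The characteristic polynomial is χ_A(x) = (x - 1)*(x + 5)^3, so the eigenvalues are known. The minimal polynomial is
  m_A(x) = Π_λ (x − λ)^{k_λ}
where k_λ is the size of the *largest* Jordan block for λ (equivalently, the smallest k with (A − λI)^k v = 0 for every generalised eigenvector v of λ).

  λ = -5: largest Jordan block has size 3, contributing (x + 5)^3
  λ = 1: largest Jordan block has size 1, contributing (x − 1)

So m_A(x) = (x - 1)*(x + 5)^3 = x^4 + 14*x^3 + 60*x^2 + 50*x - 125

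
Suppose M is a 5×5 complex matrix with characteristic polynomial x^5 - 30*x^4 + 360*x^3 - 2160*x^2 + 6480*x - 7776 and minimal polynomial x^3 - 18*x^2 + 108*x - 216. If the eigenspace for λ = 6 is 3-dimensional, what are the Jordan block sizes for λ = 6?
Block sizes for λ = 6: [3, 1, 1]

Step 1 — from the characteristic polynomial, algebraic multiplicity of λ = 6 is 5. From dim ker(M − (6)·I) = 3, there are exactly 3 Jordan blocks for λ = 6.
Step 2 — from the minimal polynomial, the factor (x − 6)^3 tells us the largest block for λ = 6 has size 3.
Step 3 — with total size 5, 3 blocks, and largest block 3, the block sizes (in nonincreasing order) are [3, 1, 1].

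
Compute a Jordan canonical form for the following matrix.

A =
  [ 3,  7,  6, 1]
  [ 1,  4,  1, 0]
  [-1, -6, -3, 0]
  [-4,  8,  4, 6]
J_1(-2) ⊕ J_3(4)

The characteristic polynomial is
  det(x·I − A) = x^4 - 10*x^3 + 24*x^2 + 32*x - 128 = (x - 4)^3*(x + 2)

Eigenvalues and multiplicities (the geometric multiplicity of λ is n − rank(A − λI), which equals the number of Jordan blocks for λ):
  λ = -2: algebraic multiplicity = 1, geometric multiplicity = 1
  λ = 4: algebraic multiplicity = 3, geometric multiplicity = 1

Determining the block sizes for each eigenvalue:
  λ = -2: one block (gm = 1), so the single block has size am = 1 → block sizes [1]
  λ = 4: one block (gm = 1), so the single block has size am = 3 → block sizes [3]

Assembling the blocks gives a Jordan form
J =
  [-2, 0, 0, 0]
  [ 0, 4, 1, 0]
  [ 0, 0, 4, 1]
  [ 0, 0, 0, 4]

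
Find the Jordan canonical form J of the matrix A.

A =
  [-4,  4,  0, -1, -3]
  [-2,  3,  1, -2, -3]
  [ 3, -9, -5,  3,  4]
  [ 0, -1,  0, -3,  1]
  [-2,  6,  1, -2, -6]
J_3(-3) ⊕ J_2(-3)

The characteristic polynomial is
  det(x·I − A) = x^5 + 15*x^4 + 90*x^3 + 270*x^2 + 405*x + 243 = (x + 3)^5

Eigenvalues and multiplicities (the geometric multiplicity of λ is n − rank(A − λI), which equals the number of Jordan blocks for λ):
  λ = -3: algebraic multiplicity = 5, geometric multiplicity = 2

Determining the block sizes for each eigenvalue:
  λ = -3: with am = 5 and gm = 2, the partition is not yet determined (e.g. several partitions of 5 into 2 parts exist). Let N = A − (-3)·I. Computing rank(N^1) = 3, rank(N^2) = 1, rank(N^3) = 0; the number of blocks of size ≥ j is rank(N^{j−1}) − rank(N^j), giving [2, 2, 1]. So we have 1 block(s) of size 3, 1 block(s) of size 2 → block sizes [3, 2]

Assembling the blocks gives a Jordan form
J =
  [-3,  1,  0,  0,  0]
  [ 0, -3,  1,  0,  0]
  [ 0,  0, -3,  0,  0]
  [ 0,  0,  0, -3,  1]
  [ 0,  0,  0,  0, -3]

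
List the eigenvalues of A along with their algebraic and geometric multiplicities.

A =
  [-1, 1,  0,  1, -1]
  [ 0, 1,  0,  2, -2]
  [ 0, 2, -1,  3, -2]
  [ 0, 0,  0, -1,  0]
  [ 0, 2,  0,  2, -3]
λ = -1: alg = 5, geom = 3

Step 1 — factor the characteristic polynomial to read off the algebraic multiplicities:
  χ_A(x) = (x + 1)^5

Step 2 — compute geometric multiplicities via the rank-nullity identity g(λ) = n − rank(A − λI):
  rank(A − (-1)·I) = 2, so dim ker(A − (-1)·I) = n − 2 = 3

Summary:
  λ = -1: algebraic multiplicity = 5, geometric multiplicity = 3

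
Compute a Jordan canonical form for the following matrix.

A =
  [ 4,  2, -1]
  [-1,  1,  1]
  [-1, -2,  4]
J_2(3) ⊕ J_1(3)

The characteristic polynomial is
  det(x·I − A) = x^3 - 9*x^2 + 27*x - 27 = (x - 3)^3

Eigenvalues and multiplicities (the geometric multiplicity of λ is n − rank(A − λI), which equals the number of Jordan blocks for λ):
  λ = 3: algebraic multiplicity = 3, geometric multiplicity = 2

Determining the block sizes for each eigenvalue:
  λ = 3: 2 blocks summing to 3 forces exactly one block of size 2 and the rest size 1 → block sizes [2, 1]

Assembling the blocks gives a Jordan form
J =
  [3, 1, 0]
  [0, 3, 0]
  [0, 0, 3]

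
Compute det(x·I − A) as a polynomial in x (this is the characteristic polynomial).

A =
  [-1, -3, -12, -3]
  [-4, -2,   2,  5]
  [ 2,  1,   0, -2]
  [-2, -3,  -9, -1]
x^4 + 4*x^3 + 6*x^2 + 4*x + 1

Expanding det(x·I − A) (e.g. by cofactor expansion or by noting that A is similar to its Jordan form J, which has the same characteristic polynomial as A) gives
  χ_A(x) = x^4 + 4*x^3 + 6*x^2 + 4*x + 1
which factors as (x + 1)^4. The eigenvalues (with algebraic multiplicities) are λ = -1 with multiplicity 4.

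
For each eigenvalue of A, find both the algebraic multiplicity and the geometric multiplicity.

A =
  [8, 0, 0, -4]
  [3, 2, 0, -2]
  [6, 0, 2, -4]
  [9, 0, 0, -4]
λ = 2: alg = 4, geom = 3

Step 1 — factor the characteristic polynomial to read off the algebraic multiplicities:
  χ_A(x) = (x - 2)^4

Step 2 — compute geometric multiplicities via the rank-nullity identity g(λ) = n − rank(A − λI):
  rank(A − (2)·I) = 1, so dim ker(A − (2)·I) = n − 1 = 3

Summary:
  λ = 2: algebraic multiplicity = 4, geometric multiplicity = 3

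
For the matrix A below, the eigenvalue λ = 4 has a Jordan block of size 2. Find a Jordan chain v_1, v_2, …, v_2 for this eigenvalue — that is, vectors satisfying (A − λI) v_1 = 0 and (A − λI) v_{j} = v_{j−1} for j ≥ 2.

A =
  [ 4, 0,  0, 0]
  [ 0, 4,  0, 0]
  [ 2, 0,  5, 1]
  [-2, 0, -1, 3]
A Jordan chain for λ = 4 of length 2:
v_1 = (0, 0, 2, -2)ᵀ
v_2 = (1, 0, 0, 0)ᵀ

Let N = A − (4)·I. We want v_2 with N^2 v_2 = 0 but N^1 v_2 ≠ 0; then v_{j-1} := N · v_j for j = 2, …, 2.

Pick v_2 = (1, 0, 0, 0)ᵀ.
Then v_1 = N · v_2 = (0, 0, 2, -2)ᵀ.

Sanity check: (A − (4)·I) v_1 = (0, 0, 0, 0)ᵀ = 0. ✓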